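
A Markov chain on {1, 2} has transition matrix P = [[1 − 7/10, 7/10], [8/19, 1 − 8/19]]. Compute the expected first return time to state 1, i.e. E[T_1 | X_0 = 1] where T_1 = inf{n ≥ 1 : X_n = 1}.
E[T_1 | X_0 = 1] = 1/π_1 = 213/80

For an irreducible recurrent Markov chain with stationary distribution π, E[T_i | X_0 = i] = 1/π_i (Kac's formula). Here π_1 = (8/19)/(7/10 + 8/19) = (8/19)/(213/190) = 80/213, so E[T_1 | X_0 = 1] = 1/π_1 = (7/10 + 8/19)/(8/19) = (213/190)/(8/19) = 213/80.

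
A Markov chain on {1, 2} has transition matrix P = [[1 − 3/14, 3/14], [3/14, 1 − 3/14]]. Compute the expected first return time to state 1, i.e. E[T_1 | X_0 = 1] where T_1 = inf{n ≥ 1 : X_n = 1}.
E[T_1 | X_0 = 1] = 1/π_1 = 2

For an irreducible recurrent Markov chain with stationary distribution π, E[T_i | X_0 = i] = 1/π_i (Kac's formula). Here π_1 = (3/14)/(3/14 + 3/14) = (3/14)/(3/7) = 1/2, so E[T_1 | X_0 = 1] = 1/π_1 = (3/14 + 3/14)/(3/14) = (3/7)/(3/14) = 2.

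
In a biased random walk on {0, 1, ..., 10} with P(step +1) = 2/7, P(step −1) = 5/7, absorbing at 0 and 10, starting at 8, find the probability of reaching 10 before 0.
P(hit 10 before 0) = (1 − (5/2)^8) / (1 − (5/2)^10) = 74356/464981

Let u_k denote P(reach 10 before 0 | start at k). Boundary: u_0 = 0, u_10 = 1. Recurrence: u_k = 2/7·u_{k+1} + 5/7·u_{k-1} for 1 ≤ k ≤ 9. Try u_k = A + B·r^k with r = q/p = (5/7)/(2/7) = 5/2. Substitution satisfies the recurrence; boundary conditions give:
  u_k = (1 − r^k) / (1 − r^N) = (1 − (5/2)^8) / (1 − (5/2)^10) = 74356/464981.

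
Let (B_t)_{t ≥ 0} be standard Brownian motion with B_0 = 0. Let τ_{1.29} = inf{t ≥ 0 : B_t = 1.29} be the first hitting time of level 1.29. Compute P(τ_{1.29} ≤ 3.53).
P(τ_{1.29} ≤ 3.53) = 2(1 − Φ(1.29/√3.53)) = 2(1 − Φ(0.6866)) ≈ 0.4923

By the reflection principle for standard BM, P(τ_b ≤ t) = 2 · P(B_t ≥ b). Since B_t ~ N(0, t), P(B_t ≥ 1.29) = 1 − Φ(1.29/√t) = 1 − Φ(1.29/√3.53) = 1 − Φ(0.6866) ≈ 0.24617. Doubling: P(τ_{1.29} ≤ 3.53) ≈ 2 · 0.24617 = 0.49234 ≈ 0.4923.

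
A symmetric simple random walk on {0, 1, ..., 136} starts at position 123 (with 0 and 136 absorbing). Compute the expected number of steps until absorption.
E[τ | X_0 = 123] = 1599

Let v_k = E[τ | X_0 = k]. Boundary: v_0 = v_136 = 0. Recurrence: v_k = 1 + (v_{k-1} + v_{k+1})/2 for 1 ≤ k ≤ 135. The particular solution to v_k − (v_{k-1} + v_{k+1})/2 = 1 is v_k = −k^2. Adding homogeneous solution A + B k and matching boundaries gives v_k = k (136 − k). Substituting k = 123: v_123 = 123 · 13 = 1599.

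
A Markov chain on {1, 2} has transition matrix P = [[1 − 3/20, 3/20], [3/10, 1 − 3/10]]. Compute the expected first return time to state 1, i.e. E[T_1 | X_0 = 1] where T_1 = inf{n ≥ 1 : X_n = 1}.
E[T_1 | X_0 = 1] = 1/π_1 = 3/2

For an irreducible recurrent Markov chain with stationary distribution π, E[T_i | X_0 = i] = 1/π_i (Kac's formula). Here π_1 = (3/10)/(3/20 + 3/10) = (3/10)/(9/20) = 2/3, so E[T_1 | X_0 = 1] = 1/π_1 = (3/20 + 3/10)/(3/10) = (9/20)/(3/10) = 3/2.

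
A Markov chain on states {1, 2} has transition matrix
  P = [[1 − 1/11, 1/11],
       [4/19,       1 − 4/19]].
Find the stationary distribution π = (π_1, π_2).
π_1 = 44/63, π_2 = 19/63

Solve πP = π with π_1 + π_2 = 1. From πP = π: π_1 · (1 − 1/11) + π_2 · 4/19 = π_1 ⇒ π_2 · 4/19 = π_1 · 1/11 ⇒ π_2/π_1 = (1/11)/(4/19) = 19/44. Together with π_1 + π_2 = 1:
  π_1 = (4/19)/(1/11 + 4/19) = (4/19)/(63/209) = 44/63,
  π_2 = (1/11)/(1/11 + 4/19) = (1/11)/(63/209) = 19/63.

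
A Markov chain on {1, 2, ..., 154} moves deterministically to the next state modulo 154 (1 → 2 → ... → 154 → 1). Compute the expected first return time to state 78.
E[T_78 | X_0 = 78] = 154

The chain cycles deterministically, so starting at state 78 it returns in exactly 154 steps. Equivalently, the stationary distribution is uniform π_j = 1/154 for every state j, so by Kac's formula E[T_78] = 1/π_78 = 154.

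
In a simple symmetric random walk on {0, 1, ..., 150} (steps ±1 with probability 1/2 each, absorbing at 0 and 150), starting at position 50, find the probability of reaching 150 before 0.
P(hit 150 before 0) = 50/150 = 1/3

Let u_k = P(hit 150 before 0 | start at k). Then u_0 = 0, u_150 = 1, and u_k = u_{k-1}/2 + u_{k+1}/2 for 1 ≤ k ≤ 149. This harmonic recurrence is solved by u_k = k/150, giving u_50 = 50/150 = 1/3.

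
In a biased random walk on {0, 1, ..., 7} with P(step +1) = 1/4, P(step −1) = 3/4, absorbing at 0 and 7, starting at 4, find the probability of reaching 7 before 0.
P(hit 7 before 0) = (1 − (3)^4) / (1 − (3)^7) = 40/1093

Let u_k denote P(reach 7 before 0 | start at k). Boundary: u_0 = 0, u_7 = 1. Recurrence: u_k = 1/4·u_{k+1} + 3/4·u_{k-1} for 1 ≤ k ≤ 6. Try u_k = A + B·r^k with r = q/p = (3/4)/(1/4) = 3. Substitution satisfies the recurrence; boundary conditions give:
  u_k = (1 − r^k) / (1 − r^N) = (1 − (3)^4) / (1 − (3)^7) = 40/1093.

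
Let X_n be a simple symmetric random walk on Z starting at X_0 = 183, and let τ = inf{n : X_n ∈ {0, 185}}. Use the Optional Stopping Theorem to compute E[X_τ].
E[X_τ] = 183

X_n is a martingale and τ is a bounded-mean stopping time (indeed τ is finite a.s. with bounded expectation since the walk is in a bounded region). By the OST, E[X_τ] = E[X_0] = 183. Equivalently: E[X_τ] = 185 · P(hit 185 first) + 0 · P(hit 0 first) = 185 · (183/185) = 183.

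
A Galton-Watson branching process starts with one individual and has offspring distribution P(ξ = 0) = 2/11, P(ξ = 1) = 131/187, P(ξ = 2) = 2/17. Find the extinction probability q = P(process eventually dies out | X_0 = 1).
q = 1

Mean offspring μ = 0·2/11 + 1·131/187 + 2·2/17 = 175/187 ≤ 1. For μ ≤ 1 with offspring not concentrated at 1, the Galton-Watson process goes extinct almost surely, so q = 1.
(Algebraic check: The pgf is f(s) = 2/11 + 131/187·s + 2/17·s². The extinction probability q is the smallest fixed point of f in [0, 1]. Setting s = f(s):
  2/17·s² + (131/187 − 1)·s + 2/11 = 0
  2/17·s² − (2/11 + 2/17)·s + 2/11 = 0
which factors as (s − 1)·(2/17·s − 2/11) = 0, giving roots s = 1 and s = (2/11)/(2/17) = 17/11. Since 17/11 ≥ 1, the smallest root in [0, 1] is s = 1.)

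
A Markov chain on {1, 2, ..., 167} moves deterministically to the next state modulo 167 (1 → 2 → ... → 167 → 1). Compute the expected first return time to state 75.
E[T_75 | X_0 = 75] = 167

The chain cycles deterministically, so starting at state 75 it returns in exactly 167 steps. Equivalently, the stationary distribution is uniform π_j = 1/167 for every state j, so by Kac's formula E[T_75] = 1/π_75 = 167.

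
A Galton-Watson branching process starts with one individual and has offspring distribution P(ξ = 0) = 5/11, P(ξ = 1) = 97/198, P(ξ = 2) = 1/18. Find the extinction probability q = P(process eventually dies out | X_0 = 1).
q = 1

Mean offspring μ = 0·5/11 + 1·97/198 + 2·1/18 = 119/198 ≤ 1. For μ ≤ 1 with offspring not concentrated at 1, the Galton-Watson process goes extinct almost surely, so q = 1.
(Algebraic check: The pgf is f(s) = 5/11 + 97/198·s + 1/18·s². The extinction probability q is the smallest fixed point of f in [0, 1]. Setting s = f(s):
  1/18·s² + (97/198 − 1)·s + 5/11 = 0
  1/18·s² − (5/11 + 1/18)·s + 5/11 = 0
which factors as (s − 1)·(1/18·s − 5/11) = 0, giving roots s = 1 and s = (5/11)/(1/18) = 90/11. Since 90/11 ≥ 1, the smallest root in [0, 1] is s = 1.)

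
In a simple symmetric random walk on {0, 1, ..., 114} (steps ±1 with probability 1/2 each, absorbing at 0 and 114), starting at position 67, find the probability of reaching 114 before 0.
P(hit 114 before 0) = 67/114

Let u_k = P(hit 114 before 0 | start at k). Then u_0 = 0, u_114 = 1, and u_k = u_{k-1}/2 + u_{k+1}/2 for 1 ≤ k ≤ 113. This harmonic recurrence is solved by u_k = k/114, giving u_67 = 67/114.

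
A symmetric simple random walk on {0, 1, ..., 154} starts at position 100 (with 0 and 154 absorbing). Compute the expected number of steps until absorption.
E[τ | X_0 = 100] = 5400

Let v_k = E[τ | X_0 = k]. Boundary: v_0 = v_154 = 0. Recurrence: v_k = 1 + (v_{k-1} + v_{k+1})/2 for 1 ≤ k ≤ 153. The particular solution to v_k − (v_{k-1} + v_{k+1})/2 = 1 is v_k = −k^2. Adding homogeneous solution A + B k and matching boundaries gives v_k = k (154 − k). Substituting k = 100: v_100 = 100 · 54 = 5400.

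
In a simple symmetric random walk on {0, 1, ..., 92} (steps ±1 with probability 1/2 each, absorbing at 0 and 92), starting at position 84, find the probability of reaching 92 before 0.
P(hit 92 before 0) = 84/92 = 21/23

Let u_k = P(hit 92 before 0 | start at k). Then u_0 = 0, u_92 = 1, and u_k = u_{k-1}/2 + u_{k+1}/2 for 1 ≤ k ≤ 91. This harmonic recurrence is solved by u_k = k/92, giving u_84 = 84/92 = 21/23.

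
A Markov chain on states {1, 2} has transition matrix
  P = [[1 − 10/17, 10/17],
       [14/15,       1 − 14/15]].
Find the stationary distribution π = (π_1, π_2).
π_1 = 119/194, π_2 = 75/194

Solve πP = π with π_1 + π_2 = 1. From πP = π: π_1 · (1 − 10/17) + π_2 · 14/15 = π_1 ⇒ π_2 · 14/15 = π_1 · 10/17 ⇒ π_2/π_1 = (10/17)/(14/15) = 75/119. Together with π_1 + π_2 = 1:
  π_1 = (14/15)/(10/17 + 14/15) = (14/15)/(388/255) = 119/194,
  π_2 = (10/17)/(10/17 + 14/15) = (10/17)/(388/255) = 75/194.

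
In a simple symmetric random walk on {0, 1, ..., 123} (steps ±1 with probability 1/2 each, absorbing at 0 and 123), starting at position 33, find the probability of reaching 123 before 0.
P(hit 123 before 0) = 33/123 = 11/41

Let u_k = P(hit 123 before 0 | start at k). Then u_0 = 0, u_123 = 1, and u_k = u_{k-1}/2 + u_{k+1}/2 for 1 ≤ k ≤ 122. This harmonic recurrence is solved by u_k = k/123, giving u_33 = 33/123 = 11/41.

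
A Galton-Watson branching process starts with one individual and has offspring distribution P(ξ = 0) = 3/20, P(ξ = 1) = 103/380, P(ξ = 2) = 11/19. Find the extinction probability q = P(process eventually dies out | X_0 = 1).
q = 57/220

The pgf is f(s) = 3/20 + 103/380·s + 11/19·s². The extinction probability q is the smallest fixed point of f in [0, 1]. Setting s = f(s):
  11/19·s² + (103/380 − 1)·s + 3/20 = 0
  11/19·s² − (3/20 + 11/19)·s + 3/20 = 0
which factors as (s − 1)·(11/19·s − 3/20) = 0, giving roots s = 1 and s = (3/20)/(11/19) = 57/220.
Mean offspring μ = 103/380 + 2·11/19 = 543/380 > 1 (supercritical), so q < 1. The extinction probability is the smaller root: q = (3/20)/(11/19) = 57/220.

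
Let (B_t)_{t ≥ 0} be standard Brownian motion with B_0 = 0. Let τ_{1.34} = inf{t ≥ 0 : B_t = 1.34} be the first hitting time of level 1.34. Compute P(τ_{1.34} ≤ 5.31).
P(τ_{1.34} ≤ 5.31) = 2(1 − Φ(1.34/√5.31)) = 2(1 − Φ(0.5815)) ≈ 0.5609

By the reflection principle for standard BM, P(τ_b ≤ t) = 2 · P(B_t ≥ b). Since B_t ~ N(0, t), P(B_t ≥ 1.34) = 1 − Φ(1.34/√t) = 1 − Φ(1.34/√5.31) = 1 − Φ(0.5815) ≈ 0.28045. Doubling: P(τ_{1.34} ≤ 5.31) ≈ 2 · 0.28045 = 0.56090 ≈ 0.5609.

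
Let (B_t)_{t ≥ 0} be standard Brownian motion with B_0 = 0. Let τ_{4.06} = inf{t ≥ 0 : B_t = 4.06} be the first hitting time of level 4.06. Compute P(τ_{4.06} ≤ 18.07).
P(τ_{4.06} ≤ 18.07) = 2(1 − Φ(4.06/√18.07)) = 2(1 − Φ(0.9551)) ≈ 0.3395

By the reflection principle for standard BM, P(τ_b ≤ t) = 2 · P(B_t ≥ b). Since B_t ~ N(0, t), P(B_t ≥ 4.06) = 1 − Φ(4.06/√t) = 1 − Φ(4.06/√18.07) = 1 − Φ(0.9551) ≈ 0.16976. Doubling: P(τ_{4.06} ≤ 18.07) ≈ 2 · 0.16976 = 0.33952 ≈ 0.3395.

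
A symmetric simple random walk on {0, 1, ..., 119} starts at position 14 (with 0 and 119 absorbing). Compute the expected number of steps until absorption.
E[τ | X_0 = 14] = 1470

Let v_k = E[τ | X_0 = k]. Boundary: v_0 = v_119 = 0. Recurrence: v_k = 1 + (v_{k-1} + v_{k+1})/2 for 1 ≤ k ≤ 118. The particular solution to v_k − (v_{k-1} + v_{k+1})/2 = 1 is v_k = −k^2. Adding homogeneous solution A + B k and matching boundaries gives v_k = k (119 − k). Substituting k = 14: v_14 = 14 · 105 = 1470.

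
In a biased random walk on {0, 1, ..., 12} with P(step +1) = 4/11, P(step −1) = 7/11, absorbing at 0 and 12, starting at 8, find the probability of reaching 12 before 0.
P(hit 12 before 0) = (1 − (7/4)^8) / (1 − (7/4)^12) = 680192/6444993

Let u_k denote P(reach 12 before 0 | start at k). Boundary: u_0 = 0, u_12 = 1. Recurrence: u_k = 4/11·u_{k+1} + 7/11·u_{k-1} for 1 ≤ k ≤ 11. Try u_k = A + B·r^k with r = q/p = (7/11)/(4/11) = 7/4. Substitution satisfies the recurrence; boundary conditions give:
  u_k = (1 − r^k) / (1 − r^N) = (1 − (7/4)^8) / (1 − (7/4)^12) = 680192/6444993.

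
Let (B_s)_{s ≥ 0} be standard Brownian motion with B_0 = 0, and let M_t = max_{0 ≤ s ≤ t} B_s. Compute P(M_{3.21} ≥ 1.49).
P(M_{3.21} ≥ 1.49) = 2·P(B_{3.21} ≥ 1.49) = 2(1 − Φ(1.49/√3.21)) ≈ 0.4056

By the reflection principle for Brownian motion, P(M_t ≥ a) = 2 · P(B_t ≥ a) for a ≥ 0. Since B_t ~ N(0, t), P(B_t ≥ 1.49) = 1 − Φ(1.49/√t) = 1 − Φ(1.49/√3.21) = 1 − Φ(0.8316). So
  P(M_{3.21} ≥ 1.49) = 2(1 − Φ(0.8316)) ≈ 0.4056.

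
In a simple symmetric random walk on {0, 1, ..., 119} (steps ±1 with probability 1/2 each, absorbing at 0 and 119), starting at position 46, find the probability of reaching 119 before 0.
P(hit 119 before 0) = 46/119

Let u_k = P(hit 119 before 0 | start at k). Then u_0 = 0, u_119 = 1, and u_k = u_{k-1}/2 + u_{k+1}/2 for 1 ≤ k ≤ 118. This harmonic recurrence is solved by u_k = k/119, giving u_46 = 46/119.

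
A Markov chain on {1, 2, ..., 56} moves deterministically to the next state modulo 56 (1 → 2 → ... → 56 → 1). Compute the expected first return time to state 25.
E[T_25 | X_0 = 25] = 56

The chain cycles deterministically, so starting at state 25 it returns in exactly 56 steps. Equivalently, the stationary distribution is uniform π_j = 1/56 for every state j, so by Kac's formula E[T_25] = 1/π_25 = 56.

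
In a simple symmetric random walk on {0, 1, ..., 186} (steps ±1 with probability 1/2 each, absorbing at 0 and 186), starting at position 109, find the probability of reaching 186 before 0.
P(hit 186 before 0) = 109/186

Let u_k = P(hit 186 before 0 | start at k). Then u_0 = 0, u_186 = 1, and u_k = u_{k-1}/2 + u_{k+1}/2 for 1 ≤ k ≤ 185. This harmonic recurrence is solved by u_k = k/186, giving u_109 = 109/186.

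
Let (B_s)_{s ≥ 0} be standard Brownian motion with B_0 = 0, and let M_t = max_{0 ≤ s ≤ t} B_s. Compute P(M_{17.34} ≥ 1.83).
P(M_{17.34} ≥ 1.83) = 2·P(B_{17.34} ≥ 1.83) = 2(1 − Φ(1.83/√17.34)) ≈ 0.6603

By the reflection principle for Brownian motion, P(M_t ≥ a) = 2 · P(B_t ≥ a) for a ≥ 0. Since B_t ~ N(0, t), P(B_t ≥ 1.83) = 1 − Φ(1.83/√t) = 1 − Φ(1.83/√17.34) = 1 − Φ(0.4395). So
  P(M_{17.34} ≥ 1.83) = 2(1 − Φ(0.4395)) ≈ 0.6603.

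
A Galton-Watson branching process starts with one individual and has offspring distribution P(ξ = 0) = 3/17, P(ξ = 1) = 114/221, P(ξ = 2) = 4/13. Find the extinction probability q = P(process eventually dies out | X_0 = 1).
q = 39/68

The pgf is f(s) = 3/17 + 114/221·s + 4/13·s². The extinction probability q is the smallest fixed point of f in [0, 1]. Setting s = f(s):
  4/13·s² + (114/221 − 1)·s + 3/17 = 0
  4/13·s² − (3/17 + 4/13)·s + 3/17 = 0
which factors as (s − 1)·(4/13·s − 3/17) = 0, giving roots s = 1 and s = (3/17)/(4/13) = 39/68.
Mean offspring μ = 114/221 + 2·4/13 = 250/221 > 1 (supercritical), so q < 1. The extinction probability is the smaller root: q = (3/17)/(4/13) = 39/68.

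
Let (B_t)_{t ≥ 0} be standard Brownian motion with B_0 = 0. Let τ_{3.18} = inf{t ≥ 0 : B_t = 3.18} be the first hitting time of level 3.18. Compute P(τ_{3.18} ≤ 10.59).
P(τ_{3.18} ≤ 10.59) = 2(1 − Φ(3.18/√10.59)) = 2(1 − Φ(0.9772)) ≈ 0.3285

By the reflection principle for standard BM, P(τ_b ≤ t) = 2 · P(B_t ≥ b). Since B_t ~ N(0, t), P(B_t ≥ 3.18) = 1 − Φ(3.18/√t) = 1 − Φ(3.18/√10.59) = 1 − Φ(0.9772) ≈ 0.16424. Doubling: P(τ_{3.18} ≤ 10.59) ≈ 2 · 0.16424 = 0.32848 ≈ 0.3285.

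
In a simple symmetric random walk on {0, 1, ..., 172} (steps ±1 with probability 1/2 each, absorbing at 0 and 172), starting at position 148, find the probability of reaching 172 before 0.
P(hit 172 before 0) = 148/172 = 37/43

Let u_k = P(hit 172 before 0 | start at k). Then u_0 = 0, u_172 = 1, and u_k = u_{k-1}/2 + u_{k+1}/2 for 1 ≤ k ≤ 171. This harmonic recurrence is solved by u_k = k/172, giving u_148 = 148/172 = 37/43.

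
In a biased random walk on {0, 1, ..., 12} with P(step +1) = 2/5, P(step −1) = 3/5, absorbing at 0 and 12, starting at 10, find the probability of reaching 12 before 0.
P(hit 12 before 0) = (1 − (3/2)^10) / (1 − (3/2)^12) = 46420/105469

Let u_k denote P(reach 12 before 0 | start at k). Boundary: u_0 = 0, u_12 = 1. Recurrence: u_k = 2/5·u_{k+1} + 3/5·u_{k-1} for 1 ≤ k ≤ 11. Try u_k = A + B·r^k with r = q/p = (3/5)/(2/5) = 3/2. Substitution satisfies the recurrence; boundary conditions give:
  u_k = (1 − r^k) / (1 − r^N) = (1 − (3/2)^10) / (1 − (3/2)^12) = 46420/105469.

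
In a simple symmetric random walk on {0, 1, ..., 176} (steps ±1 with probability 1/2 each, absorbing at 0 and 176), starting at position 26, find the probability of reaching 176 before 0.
P(hit 176 before 0) = 26/176 = 13/88

Let u_k = P(hit 176 before 0 | start at k). Then u_0 = 0, u_176 = 1, and u_k = u_{k-1}/2 + u_{k+1}/2 for 1 ≤ k ≤ 175. This harmonic recurrence is solved by u_k = k/176, giving u_26 = 26/176 = 13/88.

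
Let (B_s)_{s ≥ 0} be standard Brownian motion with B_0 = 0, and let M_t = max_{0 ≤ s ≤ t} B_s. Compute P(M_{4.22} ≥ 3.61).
P(M_{4.22} ≥ 3.61) = 2·P(B_{4.22} ≥ 3.61) = 2(1 − Φ(3.61/√4.22)) ≈ 0.0789

By the reflection principle for Brownian motion, P(M_t ≥ a) = 2 · P(B_t ≥ a) for a ≥ 0. Since B_t ~ N(0, t), P(B_t ≥ 3.61) = 1 − Φ(3.61/√t) = 1 − Φ(3.61/√4.22) = 1 − Φ(1.7573). So
  P(M_{4.22} ≥ 3.61) = 2(1 − Φ(1.7573)) ≈ 0.0789.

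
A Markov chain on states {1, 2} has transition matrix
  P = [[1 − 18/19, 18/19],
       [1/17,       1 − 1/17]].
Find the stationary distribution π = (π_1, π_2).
π_1 = 19/325, π_2 = 306/325

Solve πP = π with π_1 + π_2 = 1. From πP = π: π_1 · (1 − 18/19) + π_2 · 1/17 = π_1 ⇒ π_2 · 1/17 = π_1 · 18/19 ⇒ π_2/π_1 = (18/19)/(1/17) = 306/19. Together with π_1 + π_2 = 1:
  π_1 = (1/17)/(18/19 + 1/17) = (1/17)/(325/323) = 19/325,
  π_2 = (18/19)/(18/19 + 1/17) = (18/19)/(325/323) = 306/325.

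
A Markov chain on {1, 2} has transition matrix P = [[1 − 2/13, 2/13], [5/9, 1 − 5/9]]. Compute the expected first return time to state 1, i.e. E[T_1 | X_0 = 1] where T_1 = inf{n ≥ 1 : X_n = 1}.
E[T_1 | X_0 = 1] = 1/π_1 = 83/65

For an irreducible recurrent Markov chain with stationary distribution π, E[T_i | X_0 = i] = 1/π_i (Kac's formula). Here π_1 = (5/9)/(2/13 + 5/9) = (5/9)/(83/117) = 65/83, so E[T_1 | X_0 = 1] = 1/π_1 = (2/13 + 5/9)/(5/9) = (83/117)/(5/9) = 83/65.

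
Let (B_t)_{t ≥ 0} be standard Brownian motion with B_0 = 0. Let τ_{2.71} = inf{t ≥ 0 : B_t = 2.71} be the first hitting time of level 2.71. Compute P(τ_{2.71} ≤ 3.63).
P(τ_{2.71} ≤ 3.63) = 2(1 − Φ(2.71/√3.63)) = 2(1 − Φ(1.4224)) ≈ 0.1549

By the reflection principle for standard BM, P(τ_b ≤ t) = 2 · P(B_t ≥ b). Since B_t ~ N(0, t), P(B_t ≥ 2.71) = 1 − Φ(2.71/√t) = 1 − Φ(2.71/√3.63) = 1 − Φ(1.4224) ≈ 0.07746. Doubling: P(τ_{2.71} ≤ 3.63) ≈ 2 · 0.07746 = 0.15492 ≈ 0.1549.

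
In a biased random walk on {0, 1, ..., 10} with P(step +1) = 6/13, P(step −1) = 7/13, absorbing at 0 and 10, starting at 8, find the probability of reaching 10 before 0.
P(hit 10 before 0) = (1 − (7/6)^8) / (1 − (7/6)^10) = 11312820/17077621

Let u_k denote P(reach 10 before 0 | start at k). Boundary: u_0 = 0, u_10 = 1. Recurrence: u_k = 6/13·u_{k+1} + 7/13·u_{k-1} for 1 ≤ k ≤ 9. Try u_k = A + B·r^k with r = q/p = (7/13)/(6/13) = 7/6. Substitution satisfies the recurrence; boundary conditions give:
  u_k = (1 − r^k) / (1 − r^N) = (1 − (7/6)^8) / (1 − (7/6)^10) = 11312820/17077621.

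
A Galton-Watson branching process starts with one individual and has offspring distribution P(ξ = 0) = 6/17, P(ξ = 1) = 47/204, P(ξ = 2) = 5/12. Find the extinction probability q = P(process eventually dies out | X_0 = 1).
q = 72/85

The pgf is f(s) = 6/17 + 47/204·s + 5/12·s². The extinction probability q is the smallest fixed point of f in [0, 1]. Setting s = f(s):
  5/12·s² + (47/204 − 1)·s + 6/17 = 0
  5/12·s² − (6/17 + 5/12)·s + 6/17 = 0
which factors as (s − 1)·(5/12·s − 6/17) = 0, giving roots s = 1 and s = (6/17)/(5/12) = 72/85.
Mean offspring μ = 47/204 + 2·5/12 = 217/204 > 1 (supercritical), so q < 1. The extinction probability is the smaller root: q = (6/17)/(5/12) = 72/85.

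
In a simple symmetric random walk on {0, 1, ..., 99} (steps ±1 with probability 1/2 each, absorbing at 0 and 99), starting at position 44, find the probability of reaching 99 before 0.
P(hit 99 before 0) = 44/99 = 4/9

Let u_k = P(hit 99 before 0 | start at k). Then u_0 = 0, u_99 = 1, and u_k = u_{k-1}/2 + u_{k+1}/2 for 1 ≤ k ≤ 98. This harmonic recurrence is solved by u_k = k/99, giving u_44 = 44/99 = 4/9.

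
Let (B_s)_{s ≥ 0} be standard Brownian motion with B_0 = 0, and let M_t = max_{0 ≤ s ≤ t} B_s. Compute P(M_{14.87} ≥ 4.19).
P(M_{14.87} ≥ 4.19) = 2·P(B_{14.87} ≥ 4.19) = 2(1 − Φ(4.19/√14.87)) ≈ 0.2772

By the reflection principle for Brownian motion, P(M_t ≥ a) = 2 · P(B_t ≥ a) for a ≥ 0. Since B_t ~ N(0, t), P(B_t ≥ 4.19) = 1 − Φ(4.19/√t) = 1 − Φ(4.19/√14.87) = 1 − Φ(1.0866). So
  P(M_{14.87} ≥ 4.19) = 2(1 − Φ(1.0866)) ≈ 0.2772.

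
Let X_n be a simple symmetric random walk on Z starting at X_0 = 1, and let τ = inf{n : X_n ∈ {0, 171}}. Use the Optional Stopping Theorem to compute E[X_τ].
E[X_τ] = 1

X_n is a martingale and τ is a bounded-mean stopping time (indeed τ is finite a.s. with bounded expectation since the walk is in a bounded region). By the OST, E[X_τ] = E[X_0] = 1. Equivalently: E[X_τ] = 171 · P(hit 171 first) + 0 · P(hit 0 first) = 171 · (1/171) = 1.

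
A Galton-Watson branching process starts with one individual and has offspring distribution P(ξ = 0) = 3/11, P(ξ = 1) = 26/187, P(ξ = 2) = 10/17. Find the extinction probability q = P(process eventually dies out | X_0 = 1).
q = 51/110

The pgf is f(s) = 3/11 + 26/187·s + 10/17·s². The extinction probability q is the smallest fixed point of f in [0, 1]. Setting s = f(s):
  10/17·s² + (26/187 − 1)·s + 3/11 = 0
  10/17·s² − (3/11 + 10/17)·s + 3/11 = 0
which factors as (s − 1)·(10/17·s − 3/11) = 0, giving roots s = 1 and s = (3/11)/(10/17) = 51/110.
Mean offspring μ = 26/187 + 2·10/17 = 246/187 > 1 (supercritical), so q < 1. The extinction probability is the smaller root: q = (3/11)/(10/17) = 51/110.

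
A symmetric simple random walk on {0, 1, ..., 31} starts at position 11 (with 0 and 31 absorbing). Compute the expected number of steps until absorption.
E[τ | X_0 = 11] = 220

Let v_k = E[τ | X_0 = k]. Boundary: v_0 = v_31 = 0. Recurrence: v_k = 1 + (v_{k-1} + v_{k+1})/2 for 1 ≤ k ≤ 30. The particular solution to v_k − (v_{k-1} + v_{k+1})/2 = 1 is v_k = −k^2. Adding homogeneous solution A + B k and matching boundaries gives v_k = k (31 − k). Substituting k = 11: v_11 = 11 · 20 = 220.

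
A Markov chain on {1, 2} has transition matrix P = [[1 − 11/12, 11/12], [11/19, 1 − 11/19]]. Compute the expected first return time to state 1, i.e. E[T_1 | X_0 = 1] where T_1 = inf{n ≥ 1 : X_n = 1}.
E[T_1 | X_0 = 1] = 1/π_1 = 31/12

For an irreducible recurrent Markov chain with stationary distribution π, E[T_i | X_0 = i] = 1/π_i (Kac's formula). Here π_1 = (11/19)/(11/12 + 11/19) = (11/19)/(341/228) = 12/31, so E[T_1 | X_0 = 1] = 1/π_1 = (11/12 + 11/19)/(11/19) = (341/228)/(11/19) = 31/12.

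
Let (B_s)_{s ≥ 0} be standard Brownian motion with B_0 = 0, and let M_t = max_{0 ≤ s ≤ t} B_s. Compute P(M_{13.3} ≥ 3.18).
P(M_{13.3} ≥ 3.18) = 2·P(B_{13.3} ≥ 3.18) = 2(1 − Φ(3.18/√13.3)) ≈ 0.3832

By the reflection principle for Brownian motion, P(M_t ≥ a) = 2 · P(B_t ≥ a) for a ≥ 0. Since B_t ~ N(0, t), P(B_t ≥ 3.18) = 1 − Φ(3.18/√t) = 1 − Φ(3.18/√13.3) = 1 − Φ(0.8720). So
  P(M_{13.3} ≥ 3.18) = 2(1 − Φ(0.8720)) ≈ 0.3832.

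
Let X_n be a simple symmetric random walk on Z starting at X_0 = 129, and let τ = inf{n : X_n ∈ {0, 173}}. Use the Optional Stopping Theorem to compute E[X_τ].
E[X_τ] = 129

X_n is a martingale and τ is a bounded-mean stopping time (indeed τ is finite a.s. with bounded expectation since the walk is in a bounded region). By the OST, E[X_τ] = E[X_0] = 129. Equivalently: E[X_τ] = 173 · P(hit 173 first) + 0 · P(hit 0 first) = 173 · (129/173) = 129.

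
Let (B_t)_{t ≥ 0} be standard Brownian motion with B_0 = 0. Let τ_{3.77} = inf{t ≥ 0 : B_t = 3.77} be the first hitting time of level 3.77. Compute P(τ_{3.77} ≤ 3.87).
P(τ_{3.77} ≤ 3.87) = 2(1 − Φ(3.77/√3.87)) = 2(1 − Φ(1.9164)) ≈ 0.0553

By the reflection principle for standard BM, P(τ_b ≤ t) = 2 · P(B_t ≥ b). Since B_t ~ N(0, t), P(B_t ≥ 3.77) = 1 − Φ(3.77/√t) = 1 − Φ(3.77/√3.87) = 1 − Φ(1.9164) ≈ 0.02766. Doubling: P(τ_{3.77} ≤ 3.87) ≈ 2 · 0.02766 = 0.05532 ≈ 0.0553.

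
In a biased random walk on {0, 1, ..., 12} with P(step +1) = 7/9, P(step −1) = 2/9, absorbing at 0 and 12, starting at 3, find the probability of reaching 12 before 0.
P(hit 12 before 0) = (1 − (2/7)^3) / (1 − (2/7)^12) = 40353607/41317263

Let u_k denote P(reach 12 before 0 | start at k). Boundary: u_0 = 0, u_12 = 1. Recurrence: u_k = 7/9·u_{k+1} + 2/9·u_{k-1} for 1 ≤ k ≤ 11. Try u_k = A + B·r^k with r = q/p = (2/9)/(7/9) = 2/7. Substitution satisfies the recurrence; boundary conditions give:
  u_k = (1 − r^k) / (1 − r^N) = (1 − (2/7)^3) / (1 − (2/7)^12) = 40353607/41317263.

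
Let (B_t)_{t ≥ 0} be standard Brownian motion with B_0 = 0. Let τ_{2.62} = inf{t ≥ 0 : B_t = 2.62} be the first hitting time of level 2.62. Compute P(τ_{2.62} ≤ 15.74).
P(τ_{2.62} ≤ 15.74) = 2(1 − Φ(2.62/√15.74)) = 2(1 − Φ(0.6604)) ≈ 0.5090

By the reflection principle for standard BM, P(τ_b ≤ t) = 2 · P(B_t ≥ b). Since B_t ~ N(0, t), P(B_t ≥ 2.62) = 1 − Φ(2.62/√t) = 1 − Φ(2.62/√15.74) = 1 − Φ(0.6604) ≈ 0.25450. Doubling: P(τ_{2.62} ≤ 15.74) ≈ 2 · 0.25450 = 0.50900 ≈ 0.5090.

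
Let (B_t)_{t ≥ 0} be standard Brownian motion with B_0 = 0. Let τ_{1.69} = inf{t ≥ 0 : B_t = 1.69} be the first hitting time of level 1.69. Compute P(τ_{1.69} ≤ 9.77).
P(τ_{1.69} ≤ 9.77) = 2(1 − Φ(1.69/√9.77)) = 2(1 − Φ(0.5407)) ≈ 0.5887

By the reflection principle for standard BM, P(τ_b ≤ t) = 2 · P(B_t ≥ b). Since B_t ~ N(0, t), P(B_t ≥ 1.69) = 1 − Φ(1.69/√t) = 1 − Φ(1.69/√9.77) = 1 − Φ(0.5407) ≈ 0.29436. Doubling: P(τ_{1.69} ≤ 9.77) ≈ 2 · 0.29436 = 0.58872 ≈ 0.5887.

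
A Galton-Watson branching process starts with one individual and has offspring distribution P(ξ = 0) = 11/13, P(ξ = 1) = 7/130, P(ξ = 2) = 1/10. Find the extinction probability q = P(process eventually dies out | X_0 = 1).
q = 1

Mean offspring μ = 0·11/13 + 1·7/130 + 2·1/10 = 33/130 ≤ 1. For μ ≤ 1 with offspring not concentrated at 1, the Galton-Watson process goes extinct almost surely, so q = 1.
(Algebraic check: The pgf is f(s) = 11/13 + 7/130·s + 1/10·s². The extinction probability q is the smallest fixed point of f in [0, 1]. Setting s = f(s):
  1/10·s² + (7/130 − 1)·s + 11/13 = 0
  1/10·s² − (11/13 + 1/10)·s + 11/13 = 0
which factors as (s − 1)·(1/10·s − 11/13) = 0, giving roots s = 1 and s = (11/13)/(1/10) = 110/13. Since 110/13 ≥ 1, the smallest root in [0, 1] is s = 1.)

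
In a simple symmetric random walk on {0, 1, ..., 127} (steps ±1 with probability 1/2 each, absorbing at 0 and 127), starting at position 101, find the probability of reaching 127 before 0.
P(hit 127 before 0) = 101/127

Let u_k = P(hit 127 before 0 | start at k). Then u_0 = 0, u_127 = 1, and u_k = u_{k-1}/2 + u_{k+1}/2 for 1 ≤ k ≤ 126. This harmonic recurrence is solved by u_k = k/127, giving u_101 = 101/127.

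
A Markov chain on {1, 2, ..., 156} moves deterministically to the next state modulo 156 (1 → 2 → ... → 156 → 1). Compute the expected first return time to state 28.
E[T_28 | X_0 = 28] = 156

The chain cycles deterministically, so starting at state 28 it returns in exactly 156 steps. Equivalently, the stationary distribution is uniform π_j = 1/156 for every state j, so by Kac's formula E[T_28] = 1/π_28 = 156.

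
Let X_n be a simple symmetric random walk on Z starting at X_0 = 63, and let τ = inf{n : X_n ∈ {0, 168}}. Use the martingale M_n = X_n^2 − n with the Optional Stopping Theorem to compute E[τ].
E[τ] = 6615

M_n = X_n^2 − n is a martingale (since E[X_{n+1}^2 | F_n] = X_n^2 + 1). By OST (τ has finite mean in a bounded region), E[M_τ] = E[M_0] = X_0^2 − 0 = 63^2 = 3969. Also E[M_τ] = E[X_τ^2] − E[τ]. The walk exits at 0 or 168, with P(hit 168 first) = 63/168, so E[X_τ^2] = 168^2 · 63/168 + 0 = 10584. Thus E[τ] = E[X_τ^2] − E[M_τ] = 10584 − 3969 = 6615 = 63(168 − 63) = 6615.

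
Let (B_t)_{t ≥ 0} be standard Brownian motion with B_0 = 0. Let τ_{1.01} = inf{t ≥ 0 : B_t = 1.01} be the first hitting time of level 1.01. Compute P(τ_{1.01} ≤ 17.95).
P(τ_{1.01} ≤ 17.95) = 2(1 − Φ(1.01/√17.95)) = 2(1 − Φ(0.2384)) ≈ 0.8116

By the reflection principle for standard BM, P(τ_b ≤ t) = 2 · P(B_t ≥ b). Since B_t ~ N(0, t), P(B_t ≥ 1.01) = 1 − Φ(1.01/√t) = 1 − Φ(1.01/√17.95) = 1 − Φ(0.2384) ≈ 0.40579. Doubling: P(τ_{1.01} ≤ 17.95) ≈ 2 · 0.40579 = 0.81158 ≈ 0.8116.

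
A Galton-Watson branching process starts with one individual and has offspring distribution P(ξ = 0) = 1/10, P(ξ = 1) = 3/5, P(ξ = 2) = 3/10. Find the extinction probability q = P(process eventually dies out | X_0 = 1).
q = 1/3

The pgf is f(s) = 1/10 + 3/5·s + 3/10·s². The extinction probability q is the smallest fixed point of f in [0, 1]. Setting s = f(s):
  3/10·s² + (3/5 − 1)·s + 1/10 = 0
  3/10·s² − (1/10 + 3/10)·s + 1/10 = 0
which factors as (s − 1)·(3/10·s − 1/10) = 0, giving roots s = 1 and s = (1/10)/(3/10) = 1/3.
Mean offspring μ = 3/5 + 2·3/10 = 6/5 > 1 (supercritical), so q < 1. The extinction probability is the smaller root: q = (1/10)/(3/10) = 1/3.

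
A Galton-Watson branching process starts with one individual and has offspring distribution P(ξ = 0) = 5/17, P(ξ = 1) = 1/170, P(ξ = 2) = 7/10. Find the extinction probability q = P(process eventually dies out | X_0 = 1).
q = 50/119

The pgf is f(s) = 5/17 + 1/170·s + 7/10·s². The extinction probability q is the smallest fixed point of f in [0, 1]. Setting s = f(s):
  7/10·s² + (1/170 − 1)·s + 5/17 = 0
  7/10·s² − (5/17 + 7/10)·s + 5/17 = 0
which factors as (s − 1)·(7/10·s − 5/17) = 0, giving roots s = 1 and s = (5/17)/(7/10) = 50/119.
Mean offspring μ = 1/170 + 2·7/10 = 239/170 > 1 (supercritical), so q < 1. The extinction probability is the smaller root: q = (5/17)/(7/10) = 50/119.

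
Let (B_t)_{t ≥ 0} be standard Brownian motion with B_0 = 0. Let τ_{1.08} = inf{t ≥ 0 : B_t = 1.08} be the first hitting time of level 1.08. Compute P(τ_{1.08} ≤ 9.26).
P(τ_{1.08} ≤ 9.26) = 2(1 − Φ(1.08/√9.26)) = 2(1 − Φ(0.3549)) ≈ 0.7227

By the reflection principle for standard BM, P(τ_b ≤ t) = 2 · P(B_t ≥ b). Since B_t ~ N(0, t), P(B_t ≥ 1.08) = 1 − Φ(1.08/√t) = 1 − Φ(1.08/√9.26) = 1 − Φ(0.3549) ≈ 0.36133. Doubling: P(τ_{1.08} ≤ 9.26) ≈ 2 · 0.36133 = 0.72266 ≈ 0.7227.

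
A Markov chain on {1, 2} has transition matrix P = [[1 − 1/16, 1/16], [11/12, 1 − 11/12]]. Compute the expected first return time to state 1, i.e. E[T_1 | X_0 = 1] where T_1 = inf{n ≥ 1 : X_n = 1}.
E[T_1 | X_0 = 1] = 1/π_1 = 47/44

For an irreducible recurrent Markov chain with stationary distribution π, E[T_i | X_0 = i] = 1/π_i (Kac's formula). Here π_1 = (11/12)/(1/16 + 11/12) = (11/12)/(47/48) = 44/47, so E[T_1 | X_0 = 1] = 1/π_1 = (1/16 + 11/12)/(11/12) = (47/48)/(11/12) = 47/44.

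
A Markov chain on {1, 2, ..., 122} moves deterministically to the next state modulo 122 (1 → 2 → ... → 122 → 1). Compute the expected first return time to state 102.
E[T_102 | X_0 = 102] = 122

The chain cycles deterministically, so starting at state 102 it returns in exactly 122 steps. Equivalently, the stationary distribution is uniform π_j = 1/122 for every state j, so by Kac's formula E[T_102] = 1/π_102 = 122.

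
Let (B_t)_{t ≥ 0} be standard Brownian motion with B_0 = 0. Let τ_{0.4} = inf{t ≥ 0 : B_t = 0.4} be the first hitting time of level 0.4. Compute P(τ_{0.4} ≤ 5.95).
P(τ_{0.4} ≤ 5.95) = 2(1 − Φ(0.4/√5.95)) = 2(1 − Φ(0.1640)) ≈ 0.8697

By the reflection principle for standard BM, P(τ_b ≤ t) = 2 · P(B_t ≥ b). Since B_t ~ N(0, t), P(B_t ≥ 0.4) = 1 − Φ(0.4/√t) = 1 − Φ(0.4/√5.95) = 1 − Φ(0.1640) ≈ 0.43487. Doubling: P(τ_{0.4} ≤ 5.95) ≈ 2 · 0.43487 = 0.86974 ≈ 0.8697.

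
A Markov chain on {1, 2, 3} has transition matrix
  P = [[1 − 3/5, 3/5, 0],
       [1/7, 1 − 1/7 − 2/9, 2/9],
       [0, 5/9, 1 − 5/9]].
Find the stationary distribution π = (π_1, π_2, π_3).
π = (25/172, 105/172, 21/86)

This is a birth-death chain on three states, which satisfies detailed balance: π_1 · P_{12} = π_2 · P_{21} and π_2 · P_{23} = π_3 · P_{32}.
From π_1 · 3/5 = π_2 · 1/7: π_2/π_1 = (3/5)/(1/7) = 21/5.
From π_2 · 2/9 = π_3 · 5/9: π_3/π_2 = (2/9)/(5/9) = 2/5.
Take π_1 proportional to 1; then unnormalized π = (1, 21/5, 42/25). Normalize by dividing by the sum 172/25:
  π = (25/172, 105/172, 21/86).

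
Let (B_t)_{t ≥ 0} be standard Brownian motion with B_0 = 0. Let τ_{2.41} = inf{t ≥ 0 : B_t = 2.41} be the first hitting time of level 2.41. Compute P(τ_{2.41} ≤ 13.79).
P(τ_{2.41} ≤ 13.79) = 2(1 − Φ(2.41/√13.79)) = 2(1 − Φ(0.6490)) ≈ 0.5163

By the reflection principle for standard BM, P(τ_b ≤ t) = 2 · P(B_t ≥ b). Since B_t ~ N(0, t), P(B_t ≥ 2.41) = 1 − Φ(2.41/√t) = 1 − Φ(2.41/√13.79) = 1 − Φ(0.6490) ≈ 0.25817. Doubling: P(τ_{2.41} ≤ 13.79) ≈ 2 · 0.25817 = 0.51634 ≈ 0.5163.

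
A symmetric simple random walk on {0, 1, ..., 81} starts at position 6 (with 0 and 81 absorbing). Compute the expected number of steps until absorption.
E[τ | X_0 = 6] = 450

Let v_k = E[τ | X_0 = k]. Boundary: v_0 = v_81 = 0. Recurrence: v_k = 1 + (v_{k-1} + v_{k+1})/2 for 1 ≤ k ≤ 80. The particular solution to v_k − (v_{k-1} + v_{k+1})/2 = 1 is v_k = −k^2. Adding homogeneous solution A + B k and matching boundaries gives v_k = k (81 − k). Substituting k = 6: v_6 = 6 · 75 = 450.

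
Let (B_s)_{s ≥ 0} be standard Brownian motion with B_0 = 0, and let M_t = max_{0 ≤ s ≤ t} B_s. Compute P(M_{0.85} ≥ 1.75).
P(M_{0.85} ≥ 1.75) = 2·P(B_{0.85} ≥ 1.75) = 2(1 − Φ(1.75/√0.85)) ≈ 0.0577

By the reflection principle for Brownian motion, P(M_t ≥ a) = 2 · P(B_t ≥ a) for a ≥ 0. Since B_t ~ N(0, t), P(B_t ≥ 1.75) = 1 − Φ(1.75/√t) = 1 − Φ(1.75/√0.85) = 1 − Φ(1.8981). So
  P(M_{0.85} ≥ 1.75) = 2(1 − Φ(1.8981)) ≈ 0.0577.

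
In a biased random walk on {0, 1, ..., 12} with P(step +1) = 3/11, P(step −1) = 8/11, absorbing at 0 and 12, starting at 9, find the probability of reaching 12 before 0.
P(hit 12 before 0) = (1 − (8/3)^9) / (1 − (8/3)^12) = 7470819/141688547

Let u_k denote P(reach 12 before 0 | start at k). Boundary: u_0 = 0, u_12 = 1. Recurrence: u_k = 3/11·u_{k+1} + 8/11·u_{k-1} for 1 ≤ k ≤ 11. Try u_k = A + B·r^k with r = q/p = (8/11)/(3/11) = 8/3. Substitution satisfies the recurrence; boundary conditions give:
  u_k = (1 − r^k) / (1 − r^N) = (1 − (8/3)^9) / (1 − (8/3)^12) = 7470819/141688547.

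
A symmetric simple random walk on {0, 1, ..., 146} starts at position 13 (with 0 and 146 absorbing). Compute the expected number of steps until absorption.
E[τ | X_0 = 13] = 1729

Let v_k = E[τ | X_0 = k]. Boundary: v_0 = v_146 = 0. Recurrence: v_k = 1 + (v_{k-1} + v_{k+1})/2 for 1 ≤ k ≤ 145. The particular solution to v_k − (v_{k-1} + v_{k+1})/2 = 1 is v_k = −k^2. Adding homogeneous solution A + B k and matching boundaries gives v_k = k (146 − k). Substituting k = 13: v_13 = 13 · 133 = 1729.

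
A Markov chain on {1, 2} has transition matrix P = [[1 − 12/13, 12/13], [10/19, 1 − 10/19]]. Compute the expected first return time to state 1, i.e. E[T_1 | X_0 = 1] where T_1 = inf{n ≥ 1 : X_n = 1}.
E[T_1 | X_0 = 1] = 1/π_1 = 179/65

For an irreducible recurrent Markov chain with stationary distribution π, E[T_i | X_0 = i] = 1/π_i (Kac's formula). Here π_1 = (10/19)/(12/13 + 10/19) = (10/19)/(358/247) = 65/179, so E[T_1 | X_0 = 1] = 1/π_1 = (12/13 + 10/19)/(10/19) = (358/247)/(10/19) = 179/65.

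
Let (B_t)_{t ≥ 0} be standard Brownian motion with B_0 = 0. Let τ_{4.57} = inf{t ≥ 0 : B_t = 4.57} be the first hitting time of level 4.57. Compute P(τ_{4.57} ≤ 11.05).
P(τ_{4.57} ≤ 11.05) = 2(1 − Φ(4.57/√11.05)) = 2(1 − Φ(1.3748)) ≈ 0.1692

By the reflection principle for standard BM, P(τ_b ≤ t) = 2 · P(B_t ≥ b). Since B_t ~ N(0, t), P(B_t ≥ 4.57) = 1 − Φ(4.57/√t) = 1 − Φ(4.57/√11.05) = 1 − Φ(1.3748) ≈ 0.08460. Doubling: P(τ_{4.57} ≤ 11.05) ≈ 2 · 0.08460 = 0.16920 ≈ 0.1692.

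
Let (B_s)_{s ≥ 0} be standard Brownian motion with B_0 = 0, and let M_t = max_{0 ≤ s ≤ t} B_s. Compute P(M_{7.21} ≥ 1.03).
P(M_{7.21} ≥ 1.03) = 2·P(B_{7.21} ≥ 1.03) = 2(1 − Φ(1.03/√7.21)) ≈ 0.7013

By the reflection principle for Brownian motion, P(M_t ≥ a) = 2 · P(B_t ≥ a) for a ≥ 0. Since B_t ~ N(0, t), P(B_t ≥ 1.03) = 1 − Φ(1.03/√t) = 1 − Φ(1.03/√7.21) = 1 − Φ(0.3836). So
  P(M_{7.21} ≥ 1.03) = 2(1 − Φ(0.3836)) ≈ 0.7013.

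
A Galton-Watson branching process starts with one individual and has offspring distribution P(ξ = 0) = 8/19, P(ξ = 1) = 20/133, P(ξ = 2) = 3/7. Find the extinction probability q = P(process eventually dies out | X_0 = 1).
q = 56/57

The pgf is f(s) = 8/19 + 20/133·s + 3/7·s². The extinction probability q is the smallest fixed point of f in [0, 1]. Setting s = f(s):
  3/7·s² + (20/133 − 1)·s + 8/19 = 0
  3/7·s² − (8/19 + 3/7)·s + 8/19 = 0
which factors as (s − 1)·(3/7·s − 8/19) = 0, giving roots s = 1 and s = (8/19)/(3/7) = 56/57.
Mean offspring μ = 20/133 + 2·3/7 = 134/133 > 1 (supercritical), so q < 1. The extinction probability is the smaller root: q = (8/19)/(3/7) = 56/57.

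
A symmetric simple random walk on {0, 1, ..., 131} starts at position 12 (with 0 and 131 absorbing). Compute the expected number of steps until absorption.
E[τ | X_0 = 12] = 1428

Let v_k = E[τ | X_0 = k]. Boundary: v_0 = v_131 = 0. Recurrence: v_k = 1 + (v_{k-1} + v_{k+1})/2 for 1 ≤ k ≤ 130. The particular solution to v_k − (v_{k-1} + v_{k+1})/2 = 1 is v_k = −k^2. Adding homogeneous solution A + B k and matching boundaries gives v_k = k (131 − k). Substituting k = 12: v_12 = 12 · 119 = 1428.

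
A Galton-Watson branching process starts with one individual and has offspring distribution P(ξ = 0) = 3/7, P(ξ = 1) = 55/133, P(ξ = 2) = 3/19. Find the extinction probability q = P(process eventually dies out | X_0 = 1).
q = 1

Mean offspring μ = 0·3/7 + 1·55/133 + 2·3/19 = 97/133 ≤ 1. For μ ≤ 1 with offspring not concentrated at 1, the Galton-Watson process goes extinct almost surely, so q = 1.
(Algebraic check: The pgf is f(s) = 3/7 + 55/133·s + 3/19·s². The extinction probability q is the smallest fixed point of f in [0, 1]. Setting s = f(s):
  3/19·s² + (55/133 − 1)·s + 3/7 = 0
  3/19·s² − (3/7 + 3/19)·s + 3/7 = 0
which factors as (s − 1)·(3/19·s − 3/7) = 0, giving roots s = 1 and s = (3/7)/(3/19) = 19/7. Since 19/7 ≥ 1, the smallest root in [0, 1] is s = 1.)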